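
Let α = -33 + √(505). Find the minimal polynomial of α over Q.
m_α(x) = x^2 + 66x + 584

From α + 33 = √(505), squaring gives (α + 33)^2 = 505, i.e. α^2 + 66α + 1089 = 505, so α^2 + 66α + 584 = 0. The discriminant of x^2 + 66x + 584 is (66)^2 - 4·(584) = 4356 - 2336 = 2020, and 4·(505) is not a perfect square in Q since 505 is squarefree and ≠ 1. Hence x^2 + 66x + 584 is irreducible over Q and is the minimal polynomial of α.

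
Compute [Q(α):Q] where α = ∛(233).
[Q(α):Q] = 3

The minimal polynomial of α is x^3 - 233, irreducible over Q since 233 is not a perfect cube (so x^3 - 233 has no rational root). Hence [Q(α):Q] = deg(m_α) = 3.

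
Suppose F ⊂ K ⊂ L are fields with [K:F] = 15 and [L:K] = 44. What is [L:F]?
[L:F] = 660

The tower law says that for any tower of field extensions F ⊂ K ⊂ L with finite degrees, [L:F] = [L:K] · [K:F]. Here this gives [L:F] = 44 · 15 = 660.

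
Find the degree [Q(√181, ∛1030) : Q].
[Q(√181, ∛1030) : Q] = 6

Let L = Q(√181, ∛1030). Since Q(√181) ⊂ L and [Q(√181):Q] = 2, the tower law gives 2 | [L:Q]. Likewise Q(∛1030) ⊂ L with [Q(∛1030):Q] = 3 (because 1030 is not a perfect cube), so 3 | [L:Q]. As gcd(2,3) = 1, [L:Q] is divisible by 6. Conversely L is generated over Q by √181 and ∛1030, so [L:Q] ≤ 2·3 = 6. Therefore [Q(√181, ∛1030) : Q] = 6.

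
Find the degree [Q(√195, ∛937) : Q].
[Q(√195, ∛937) : Q] = 6

Let L = Q(√195, ∛937). Since Q(√195) ⊂ L and [Q(√195):Q] = 2, the tower law gives 2 | [L:Q]. Likewise Q(∛937) ⊂ L with [Q(∛937):Q] = 3 (because 937 is not a perfect cube), so 3 | [L:Q]. As gcd(2,3) = 1, [L:Q] is divisible by 6. Conversely L is generated over Q by √195 and ∛937, so [L:Q] ≤ 2·3 = 6. Therefore [Q(√195, ∛937) : Q] = 6.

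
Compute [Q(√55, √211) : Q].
[Q(√55, √211) : Q] = 4

[Q(√55):Q] = 2 (min poly x^2 - 55, irreducible since 55 is squarefree > 1). For the top step, suppose √211 ∈ Q(√55), say √211 = c + d√55 with c, d ∈ Q. Squaring: 211 = c^2 + 55d^2 + 2cd√55. Since √55 ∉ Q this forces 2cd = 0. If d = 0 then √211 = c ∈ Q, contradicting 211 squarefree > 1. If c = 0 then 211 = 55d^2, so 55·211 = (55d)^2 is a perfect square in Q — but 55·211 = 11605 is not a perfect square (since 55 and 211 are distinct squarefree integers). Contradiction. Hence √211 ∉ Q(√55), so x^2 - 211 stays irreducible over Q(√55) and [Q(√55, √211) : Q(√55)] = 2. By the tower law, [Q(√55, √211) : Q] = 2 · 2 = 4.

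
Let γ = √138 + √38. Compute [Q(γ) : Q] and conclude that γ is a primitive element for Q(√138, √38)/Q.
[Q(γ) : Q] = 4 (equivalently, Q(γ) = Q(√138, √38))

Obviously Q(γ) ⊆ Q(√138, √38), and [Q(√138, √38):Q] = 4 (since 138, 38 are distinct squarefree integers > 1 with 5244 not a perfect square). To show equality we compute the minimal polynomial of γ. From γ = √138 + √38: γ^2 = 138 + 2√(5244) + 38 = 176 + 2√(5244), so γ^2 - 176 = 2√(5244); squaring, (γ^2 - 176)^2 = 4·5244, i.e. γ^4 - 352γ^2 + 30976 - 20976 = 0, i.e. γ^4 - 352γ^2 + 10000 = 0. So γ is a root of x^4 - 352x^2 + 10000. This polynomial is irreducible over Q: it has no rational root (each ±√138 ± √38 is irrational), and any factorization into two quadratics over Q would force √(5244) ∈ Q (pairing opposite roots) or √138, √38 ∈ Q (other pairings), all impossible. Hence [Q(γ):Q] = 4 = [Q(√138, √38):Q], so Q(γ) = Q(√138, √38).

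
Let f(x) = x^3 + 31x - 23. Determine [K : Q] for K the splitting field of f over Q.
[K : Q] = 6

By the rational root test, any rational root of the monic integer polynomial f(x) = x^3 + 31x - 23 must be an integer dividing the constant term -23, i.e. one of ±{1, 23}. Evaluating: f(1) = 9, f(-1) = -55, f(23) = 12857, f(-23) = -12903; none is 0, so f has no rational root and is therefore irreducible over Q (a cubic with no linear factor over a field is irreducible). For an irreducible cubic, the Galois group is A_3 or S_3 according as the discriminant disc(f) = -4a^3 - 27b^2 = -4·(31)^3 - 27·(-23)^2 = -133447 is or is not a square in Q. Here disc(f) = -133447 is not a perfect square in Q, so the Galois group of f over Q is not contained in A_3 and must be all of S_3. The splitting field has degree |S_3| = 6 over Q, so [K : Q] = 6.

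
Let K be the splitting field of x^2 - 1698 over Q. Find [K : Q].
[K : Q] = 2

f(x) = x^2 - 1698 factors as (x - √1698)(x + √1698). The splitting field is K = Q(√1698). Since 1698 is squarefree and > 1, it is not a perfect square, so x^2 - 1698 is irreducible over Q and [Q(√1698) : Q] = 2. Hence [K : Q] = 2.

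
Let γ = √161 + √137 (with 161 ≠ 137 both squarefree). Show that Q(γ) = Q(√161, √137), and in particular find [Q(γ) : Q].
[Q(γ) : Q] = 4 (equivalently, Q(γ) = Q(√161, √137))

Obviously Q(γ) ⊆ Q(√161, √137), and [Q(√161, √137):Q] = 4 (since 161, 137 are distinct squarefree integers > 1 with 22057 not a perfect square). To show equality we compute the minimal polynomial of γ. From γ = √161 + √137: γ^2 = 161 + 2√(22057) + 137 = 298 + 2√(22057), so γ^2 - 298 = 2√(22057); squaring, (γ^2 - 298)^2 = 4·22057, i.e. γ^4 - 596γ^2 + 88804 - 88228 = 0, i.e. γ^4 - 596γ^2 + 576 = 0. So γ is a root of x^4 - 596x^2 + 576. This polynomial is irreducible over Q: it has no rational root (each ±√161 ± √137 is irrational), and any factorization into two quadratics over Q would force √(22057) ∈ Q (pairing opposite roots) or √161, √137 ∈ Q (other pairings), all impossible. Hence [Q(γ):Q] = 4 = [Q(√161, √137):Q], so Q(γ) = Q(√161, √137).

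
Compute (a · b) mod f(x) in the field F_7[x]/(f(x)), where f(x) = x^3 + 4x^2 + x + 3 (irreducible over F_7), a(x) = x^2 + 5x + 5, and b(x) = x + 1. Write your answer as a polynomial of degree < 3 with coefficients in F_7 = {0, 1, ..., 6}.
a · b ≡ 2x^2 + 2x + 2 (mod f(x))

Multiply in F_7[x]: a(x)·b(x) = (x^2 + 5x + 5)·(x + 1) = x^3 + 6x^2 + 3x + 5. This has degree ≥ 3, so divide by f(x) over F_7: x^3 + 6x^2 + 3x + 5 = (1)·(x^3 + 4x^2 + x + 3) + (2x^2 + 2x + 2). Hence a·b ≡ 2x^2 + 2x + 2 (mod f). (F_7[x]/(f) is a field with 7^3 = 343 elements since f is irreducible of degree 3.)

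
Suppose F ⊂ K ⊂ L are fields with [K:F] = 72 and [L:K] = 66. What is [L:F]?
[L:F] = 4752

The tower law says that for any tower of field extensions F ⊂ K ⊂ L with finite degrees, [L:F] = [L:K] · [K:F]. Here this gives [L:F] = 66 · 72 = 4752.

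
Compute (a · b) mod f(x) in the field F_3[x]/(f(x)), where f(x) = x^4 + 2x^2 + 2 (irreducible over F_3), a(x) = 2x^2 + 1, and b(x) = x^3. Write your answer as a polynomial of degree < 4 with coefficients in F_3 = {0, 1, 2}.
a · b ≡ 2x (mod f(x))

Multiply in F_3[x]: a(x)·b(x) = (2x^2 + 1)·(x^3) = 2x^5 + x^3. This has degree ≥ 4, so divide by f(x) over F_3: 2x^5 + x^3 = (2x)·(x^4 + 2x^2 + 2) + (2x). Hence a·b ≡ 2x (mod f). (F_3[x]/(f) is a field with 3^4 = 81 elements since f is irreducible of degree 4.)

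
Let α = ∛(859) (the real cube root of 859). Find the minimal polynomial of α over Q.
m_α(x) = x^3 - 859

α satisfies α^3 = 859, so x^3 - 859 annihilates α. By the rational root test, a rational root p/q (in lowest terms) of x^3 - 859 would satisfy p^3 = 859 q^3, forcing q = 1 and p^3 = 859; but 859 is not a perfect cube, contradiction. A monic cubic over Q with no rational root is irreducible (any nontrivial factorization would include a linear factor). Hence x^3 - 859 is the minimal polynomial of α, and in particular [Q(α):Q] = 3.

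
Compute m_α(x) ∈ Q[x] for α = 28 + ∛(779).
m_α(x) = x^3 - 84x^2 + 2352x - 22731

Set β = α - 28 = ∛(779), so β^3 = 779. Then (α - 28)^3 - 779 = 0, i.e. α is a root of g(x) = (x - 28)^3 - 779 = x^3 - 84x^2 + 2352x - 22731. Since g(x) = h(x - 28) where h(x) = x^3 - 779, and h is irreducible over Q (because 779 is not a perfect cube, so h has no rational root, and a monic cubic with no rational root is irreducible), g is also irreducible (irreducibility is preserved under the substitution x → x - 28). Hence m_α(x) = x^3 - 84x^2 + 2352x - 22731.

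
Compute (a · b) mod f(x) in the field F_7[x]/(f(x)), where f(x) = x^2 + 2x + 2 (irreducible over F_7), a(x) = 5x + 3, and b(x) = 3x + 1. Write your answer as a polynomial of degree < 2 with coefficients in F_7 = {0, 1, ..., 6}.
a · b ≡ 5x + 1 (mod f(x))

Multiply in F_7[x]: a(x)·b(x) = (5x + 3)·(3x + 1) = x^2 + 3. This has degree ≥ 2, so divide by f(x) over F_7: x^2 + 3 = (1)·(x^2 + 2x + 2) + (5x + 1). Hence a·b ≡ 5x + 1 (mod f). (F_7[x]/(f) is a field with 7^2 = 49 elements since f is irreducible of degree 2.)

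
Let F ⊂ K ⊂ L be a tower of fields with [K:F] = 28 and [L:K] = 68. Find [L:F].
[L:F] = 1904

The tower law says that for any tower of field extensions F ⊂ K ⊂ L with finite degrees, [L:F] = [L:K] · [K:F]. Here this gives [L:F] = 68 · 28 = 1904.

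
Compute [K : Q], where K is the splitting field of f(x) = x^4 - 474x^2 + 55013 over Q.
[K : Q] = 4

Solving the quadratic in x^2: x^2 = (474 ± √(474^2 - 4·55013))/2 = (474 ± √4624)/2 = (474 ± 68)/2, giving x^2 = 271 or x^2 = 203. So f(x) = (x^2 - 271)(x^2 - 203) and the roots of f are ±√271, ±√203. Hence the splitting field is K = Q(√271, √203). Since 271 and 203 are distinct squarefree integers > 1, their product 55013 is not a perfect square, so √203 ∉ Q(√271). By the tower law [K:Q] = [Q(√271,√203):Q(√271)] · [Q(√271):Q] = 2 · 2 = 4.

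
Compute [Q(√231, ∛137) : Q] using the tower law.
[Q(√231, ∛137) : Q] = 6

Let L = Q(√231, ∛137). Since Q(√231) ⊂ L and [Q(√231):Q] = 2, the tower law gives 2 | [L:Q]. Likewise Q(∛137) ⊂ L with [Q(∛137):Q] = 3 (because 137 is not a perfect cube), so 3 | [L:Q]. As gcd(2,3) = 1, [L:Q] is divisible by 6. Conversely L is generated over Q by √231 and ∛137, so [L:Q] ≤ 2·3 = 6. Therefore [Q(√231, ∛137) : Q] = 6.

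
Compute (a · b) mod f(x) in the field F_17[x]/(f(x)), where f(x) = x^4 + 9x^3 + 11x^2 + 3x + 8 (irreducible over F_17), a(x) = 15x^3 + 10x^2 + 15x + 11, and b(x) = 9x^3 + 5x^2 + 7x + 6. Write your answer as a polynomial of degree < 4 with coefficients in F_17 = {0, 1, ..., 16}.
a · b ≡ 16x^3 + 4x^2 + 3x + 3 (mod f(x))

Multiply in F_17[x]: a(x)·b(x) = (15x^3 + 10x^2 + 15x + 11)·(9x^3 + 5x^2 + 7x + 6) = 16x^6 + 12x^5 + x^4 + 11x^3 + 16x^2 + 14x + 15. This has degree ≥ 4, so divide by f(x) over F_17: 16x^6 + 12x^5 + x^4 + 11x^3 + 16x^2 + 14x + 15 = (16x^2 + 4x + 10)·(x^4 + 9x^3 + 11x^2 + 3x + 8) + (16x^3 + 4x^2 + 3x + 3). Hence a·b ≡ 16x^3 + 4x^2 + 3x + 3 (mod f). (F_17[x]/(f) is a field with 17^4 = 83521 elements since f is irreducible of degree 4.)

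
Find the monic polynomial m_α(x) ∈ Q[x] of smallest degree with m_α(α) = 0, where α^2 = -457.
m_α(x) = x^2 + 457

α satisfies α^2 + 457 = 0, so x^2 + 457 annihilates α. Since d = -457 is squarefree and ≠ 1, it is not a perfect square in Q, so x^2 + 457 has no rational root and is therefore irreducible over Q (a degree-2 polynomial over a field is irreducible iff it has no root). Hence m_α(x) = x^2 + 457.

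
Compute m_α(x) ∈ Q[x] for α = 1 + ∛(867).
m_α(x) = x^3 - 3x^2 + 3x - 868

Set β = α - 1 = ∛(867), so β^3 = 867. Then (α - 1)^3 - 867 = 0, i.e. α is a root of g(x) = (x - 1)^3 - 867 = x^3 - 3x^2 + 3x - 868. Since g(x) = h(x - 1) where h(x) = x^3 - 867, and h is irreducible over Q (because 867 is not a perfect cube, so h has no rational root, and a monic cubic with no rational root is irreducible), g is also irreducible (irreducibility is preserved under the substitution x → x - 1). Hence m_α(x) = x^3 - 3x^2 + 3x - 868.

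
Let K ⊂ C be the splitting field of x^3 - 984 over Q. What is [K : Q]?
[K : Q] = 6

The roots of x^3 - 984 are ∛984, ω∛984, ω^2∛984 where ω = e^(2πi/3) is a primitive cube root of unity, so K = Q(∛984, ω). Now [Q(∛984):Q] = 3 (since 984 is not a perfect cube, x^3 - 984 is irreducible) and [Q(ω):Q] = 2. Both 2 and 3 divide [K:Q], and [K:Q] ≤ 3·2 = 6, so [K:Q] = 6. (Equivalently: Q(∛984) ⊂ R but ω ∉ R, so [K : Q(∛984)] = 2.)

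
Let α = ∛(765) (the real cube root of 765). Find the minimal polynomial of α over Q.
m_α(x) = x^3 - 765

α satisfies α^3 = 765, so x^3 - 765 annihilates α. By the rational root test, a rational root p/q (in lowest terms) of x^3 - 765 would satisfy p^3 = 765 q^3, forcing q = 1 and p^3 = 765; but 765 is not a perfect cube, contradiction. A monic cubic over Q with no rational root is irreducible (any nontrivial factorization would include a linear factor). Hence x^3 - 765 is the minimal polynomial of α, and in particular [Q(α):Q] = 3.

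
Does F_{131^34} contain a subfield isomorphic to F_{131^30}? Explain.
No: F_{131^30} is not a subfield of F_{131^34}

F_{p^m} embeds in F_{p^n} iff m | n. Here 30 ∤ 34 (since 34 = 1·30 + 4 with remainder 4 ≠ 0), so F_{131^30} is not a subfield of F_{131^34}. Equivalently: if it were, the tower law would give 30 = [F_{131^30}:F_131] dividing [F_{131^34}:F_131] = 34, contradiction.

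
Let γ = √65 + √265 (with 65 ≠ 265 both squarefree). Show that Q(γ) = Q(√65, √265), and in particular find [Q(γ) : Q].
[Q(γ) : Q] = 4 (equivalently, Q(γ) = Q(√65, √265))

Obviously Q(γ) ⊆ Q(√65, √265), and [Q(√65, √265):Q] = 4 (since 65, 265 are distinct squarefree integers > 1 with 17225 not a perfect square). To show equality we compute the minimal polynomial of γ. From γ = √65 + √265: γ^2 = 65 + 2√(17225) + 265 = 330 + 2√(17225), so γ^2 - 330 = 2√(17225); squaring, (γ^2 - 330)^2 = 4·17225, i.e. γ^4 - 660γ^2 + 108900 - 68900 = 0, i.e. γ^4 - 660γ^2 + 40000 = 0. So γ is a root of x^4 - 660x^2 + 40000. This polynomial is irreducible over Q: it has no rational root (each ±√65 ± √265 is irrational), and any factorization into two quadratics over Q would force √(17225) ∈ Q (pairing opposite roots) or √65, √265 ∈ Q (other pairings), all impossible. Hence [Q(γ):Q] = 4 = [Q(√65, √265):Q], so Q(γ) = Q(√65, √265).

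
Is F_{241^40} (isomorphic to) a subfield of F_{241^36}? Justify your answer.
No: F_{241^40} is not a subfield of F_{241^36}

F_{p^m} embeds in F_{p^n} iff m | n. Here 40 ∤ 36 (since 36 = 0·40 + 36 with remainder 36 ≠ 0), so F_{241^40} is not a subfield of F_{241^36}. Equivalently: if it were, the tower law would give 40 = [F_{241^40}:F_241] dividing [F_{241^36}:F_241] = 36, contradiction.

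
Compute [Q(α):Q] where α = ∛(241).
[Q(α):Q] = 3

The minimal polynomial of α is x^3 - 241, irreducible over Q since 241 is not a perfect cube (so x^3 - 241 has no rational root). Hence [Q(α):Q] = deg(m_α) = 3.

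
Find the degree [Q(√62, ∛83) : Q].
[Q(√62, ∛83) : Q] = 6

Let L = Q(√62, ∛83). Since Q(√62) ⊂ L and [Q(√62):Q] = 2, the tower law gives 2 | [L:Q]. Likewise Q(∛83) ⊂ L with [Q(∛83):Q] = 3 (because 83 is not a perfect cube), so 3 | [L:Q]. As gcd(2,3) = 1, [L:Q] is divisible by 6. Conversely L is generated over Q by √62 and ∛83, so [L:Q] ≤ 2·3 = 6. Therefore [Q(√62, ∛83) : Q] = 6.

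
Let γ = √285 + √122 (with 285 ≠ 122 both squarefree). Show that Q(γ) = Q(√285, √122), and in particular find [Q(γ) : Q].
[Q(γ) : Q] = 4 (equivalently, Q(γ) = Q(√285, √122))

Obviously Q(γ) ⊆ Q(√285, √122), and [Q(√285, √122):Q] = 4 (since 285, 122 are distinct squarefree integers > 1 with 34770 not a perfect square). To show equality we compute the minimal polynomial of γ. From γ = √285 + √122: γ^2 = 285 + 2√(34770) + 122 = 407 + 2√(34770), so γ^2 - 407 = 2√(34770); squaring, (γ^2 - 407)^2 = 4·34770, i.e. γ^4 - 814γ^2 + 165649 - 139080 = 0, i.e. γ^4 - 814γ^2 + 26569 = 0. So γ is a root of x^4 - 814x^2 + 26569. This polynomial is irreducible over Q: it has no rational root (each ±√285 ± √122 is irrational), and any factorization into two quadratics over Q would force √(34770) ∈ Q (pairing opposite roots) or √285, √122 ∈ Q (other pairings), all impossible. Hence [Q(γ):Q] = 4 = [Q(√285, √122):Q], so Q(γ) = Q(√285, √122).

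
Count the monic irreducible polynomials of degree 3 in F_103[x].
There are 364208 monic irreducible polynomials of degree 3 over F_103

Each element of F_{103^3} that lies in no proper subfield is a root of exactly one monic irreducible of degree 3 over F_103, and each such polynomial has 3 distinct roots in F_{103^3}. By Möbius inversion the count is N_103(3) = (1/3) Σ_{d|3} μ(3/d) · 103^d = (1/3)(μ(3)·103^1 + μ(1)·103^3) = 1092624/3 = 364208.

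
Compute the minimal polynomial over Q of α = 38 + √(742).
m_α(x) = x^2 - 76x + 702

From α - 38 = √(742), squaring gives (α - 38)^2 = 742, i.e. α^2 - 76α + 1444 = 742, so α^2 - 76α + 702 = 0. The discriminant of x^2 - 76x + 702 is (-76)^2 - 4·(702) = 5776 - 2808 = 2968, and 4·(742) is not a perfect square in Q since 742 is squarefree and ≠ 1. Hence x^2 - 76x + 702 is irreducible over Q and is the minimal polynomial of α.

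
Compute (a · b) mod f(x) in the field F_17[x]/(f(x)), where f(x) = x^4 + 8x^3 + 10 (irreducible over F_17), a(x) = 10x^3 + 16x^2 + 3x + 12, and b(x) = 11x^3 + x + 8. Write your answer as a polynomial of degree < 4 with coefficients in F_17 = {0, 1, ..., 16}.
a · b ≡ 14x^3 + 4x + 7 (mod f(x))

Multiply in F_17[x]: a(x)·b(x) = (10x^3 + 16x^2 + 3x + 12)·(11x^3 + x + 8) = 8x^6 + 6x^5 + 9x^4 + 7x^3 + 12x^2 + 2x + 11. This has degree ≥ 4, so divide by f(x) over F_17: 8x^6 + 6x^5 + 9x^4 + 7x^3 + 12x^2 + 2x + 11 = (8x^2 + 10x + 14)·(x^4 + 8x^3 + 10) + (14x^3 + 4x + 7). Hence a·b ≡ 14x^3 + 4x + 7 (mod f). (F_17[x]/(f) is a field with 17^4 = 83521 elements since f is irreducible of degree 4.)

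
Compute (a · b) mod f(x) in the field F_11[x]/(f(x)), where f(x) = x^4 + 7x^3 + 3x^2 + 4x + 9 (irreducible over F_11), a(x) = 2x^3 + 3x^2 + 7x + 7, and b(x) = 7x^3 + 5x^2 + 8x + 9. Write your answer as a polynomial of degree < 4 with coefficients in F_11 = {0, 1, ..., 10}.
a · b ≡ 4x^2 + 3x + 10 (mod f(x))

Multiply in F_11[x]: a(x)·b(x) = (2x^3 + 3x^2 + 7x + 7)·(7x^3 + 5x^2 + 8x + 9) = 3x^6 + 9x^5 + 3x^4 + 5x^3 + 8x^2 + 9x + 8. This has degree ≥ 4, so divide by f(x) over F_11: 3x^6 + 9x^5 + 3x^4 + 5x^3 + 8x^2 + 9x + 8 = (3x^2 + 10x + 1)·(x^4 + 7x^3 + 3x^2 + 4x + 9) + (4x^2 + 3x + 10). Hence a·b ≡ 4x^2 + 3x + 10 (mod f). (F_11[x]/(f) is a field with 11^4 = 14641 elements since f is irreducible of degree 4.)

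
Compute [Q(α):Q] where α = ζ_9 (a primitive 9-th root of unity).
[Q(α):Q] = 6

The minimal polynomial of ζ_9 over Q is the 9-th cyclotomic polynomial Φ_9(x), which is irreducible over Q and has degree φ(9) = 6. Hence [Q(α):Q] = φ(9) = 6.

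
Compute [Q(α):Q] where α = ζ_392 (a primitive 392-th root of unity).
[Q(α):Q] = 168

The minimal polynomial of ζ_392 over Q is the 392-th cyclotomic polynomial Φ_392(x), which is irreducible over Q and has degree φ(392) = 168. Hence [Q(α):Q] = φ(392) = 168.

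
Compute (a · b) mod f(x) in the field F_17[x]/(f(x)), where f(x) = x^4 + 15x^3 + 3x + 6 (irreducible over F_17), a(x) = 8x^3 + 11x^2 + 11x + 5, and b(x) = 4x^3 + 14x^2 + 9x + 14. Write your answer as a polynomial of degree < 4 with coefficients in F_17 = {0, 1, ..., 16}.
a · b ≡ 9x^3 + 15x^2 + 13x + 9 (mod f(x))

Multiply in F_17[x]: a(x)·b(x) = (8x^3 + 11x^2 + 11x + 5)·(4x^3 + 14x^2 + 9x + 14) = 15x^6 + 3x^5 + 15x^4 + 11x^3 + 12x + 2. This has degree ≥ 4, so divide by f(x) over F_17: 15x^6 + 3x^5 + 15x^4 + 11x^3 + 12x + 2 = (15x^2 + 16x + 13)·(x^4 + 15x^3 + 3x + 6) + (9x^3 + 15x^2 + 13x + 9). Hence a·b ≡ 9x^3 + 15x^2 + 13x + 9 (mod f). (F_17[x]/(f) is a field with 17^4 = 83521 elements since f is irreducible of degree 4.)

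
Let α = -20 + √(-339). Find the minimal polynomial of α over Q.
m_α(x) = x^2 + 40x + 739

From α + 20 = √(-339), squaring gives (α + 20)^2 = -339, i.e. α^2 + 40α + 400 = -339, so α^2 + 40α + 739 = 0. The discriminant of x^2 + 40x + 739 is (40)^2 - 4·(739) = 1600 - 2956 = -1356, and 4·(-339) is not a perfect square in Q since -339 is squarefree and ≠ 1. Hence x^2 + 40x + 739 is irreducible over Q and is the minimal polynomial of α.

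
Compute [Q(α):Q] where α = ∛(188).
[Q(α):Q] = 3

The minimal polynomial of α is x^3 - 188, irreducible over Q since 188 is not a perfect cube (so x^3 - 188 has no rational root). Hence [Q(α):Q] = deg(m_α) = 3.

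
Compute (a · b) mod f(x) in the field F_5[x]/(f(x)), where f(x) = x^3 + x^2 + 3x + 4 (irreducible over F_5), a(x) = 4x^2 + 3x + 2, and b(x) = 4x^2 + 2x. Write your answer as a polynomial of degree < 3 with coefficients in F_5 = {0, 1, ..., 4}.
a · b ≡ 2x^2 + 3x + 4 (mod f(x))

Multiply in F_5[x]: a(x)·b(x) = (4x^2 + 3x + 2)·(4x^2 + 2x) = x^4 + 4x^2 + 4x. This has degree ≥ 3, so divide by f(x) over F_5: x^4 + 4x^2 + 4x = (x + 4)·(x^3 + x^2 + 3x + 4) + (2x^2 + 3x + 4). Hence a·b ≡ 2x^2 + 3x + 4 (mod f). (F_5[x]/(f) is a field with 5^3 = 125 elements since f is irreducible of degree 3.)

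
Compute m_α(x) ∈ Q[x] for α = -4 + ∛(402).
m_α(x) = x^3 + 12x^2 + 48x - 338

Set β = α + 4 = ∛(402), so β^3 = 402. Then (α + 4)^3 - 402 = 0, i.e. α is a root of g(x) = (x + 4)^3 - 402 = x^3 + 12x^2 + 48x - 338. Since g(x) = h(x + 4) where h(x) = x^3 - 402, and h is irreducible over Q (because 402 is not a perfect cube, so h has no rational root, and a monic cubic with no rational root is irreducible), g is also irreducible (irreducibility is preserved under the substitution x → x + 4). Hence m_α(x) = x^3 + 12x^2 + 48x - 338.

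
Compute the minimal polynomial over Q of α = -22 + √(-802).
m_α(x) = x^2 + 44x + 1286

From α + 22 = √(-802), squaring gives (α + 22)^2 = -802, i.e. α^2 + 44α + 484 = -802, so α^2 + 44α + 1286 = 0. The discriminant of x^2 + 44x + 1286 is (44)^2 - 4·(1286) = 1936 - 5144 = -3208, and 4·(-802) is not a perfect square in Q since -802 is squarefree and ≠ 1. Hence x^2 + 44x + 1286 is irreducible over Q and is the minimal polynomial of α.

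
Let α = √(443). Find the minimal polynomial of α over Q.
m_α(x) = x^2 - 443

α satisfies α^2 - 443 = 0, so x^2 - 443 annihilates α. Since d = 443 is squarefree and ≠ 1, it is not a perfect square in Q, so x^2 - 443 has no rational root and is therefore irreducible over Q (a degree-2 polynomial over a field is irreducible iff it has no root). Hence m_α(x) = x^2 - 443.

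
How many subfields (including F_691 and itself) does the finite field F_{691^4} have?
F_{691^4} has 3 subfields

The subfields of F_{p^n} are exactly the fields F_{p^d} for d | n (each is the fixed field of the unique index-d subgroup of Gal(F_{p^n}/F_p) ≅ Z/nZ). The divisors of n = 4 are {1, 2, 4}, giving 3 subfields: F_{691^1}, F_{691^2}, F_{691^4}.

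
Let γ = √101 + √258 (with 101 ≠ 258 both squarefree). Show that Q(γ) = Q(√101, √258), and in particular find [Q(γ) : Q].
[Q(γ) : Q] = 4 (equivalently, Q(γ) = Q(√101, √258))

Obviously Q(γ) ⊆ Q(√101, √258), and [Q(√101, √258):Q] = 4 (since 101, 258 are distinct squarefree integers > 1 with 26058 not a perfect square). To show equality we compute the minimal polynomial of γ. From γ = √101 + √258: γ^2 = 101 + 2√(26058) + 258 = 359 + 2√(26058), so γ^2 - 359 = 2√(26058); squaring, (γ^2 - 359)^2 = 4·26058, i.e. γ^4 - 718γ^2 + 128881 - 104232 = 0, i.e. γ^4 - 718γ^2 + 24649 = 0. So γ is a root of x^4 - 718x^2 + 24649. This polynomial is irreducible over Q: it has no rational root (each ±√101 ± √258 is irrational), and any factorization into two quadratics over Q would force √(26058) ∈ Q (pairing opposite roots) or √101, √258 ∈ Q (other pairings), all impossible. Hence [Q(γ):Q] = 4 = [Q(√101, √258):Q], so Q(γ) = Q(√101, √258).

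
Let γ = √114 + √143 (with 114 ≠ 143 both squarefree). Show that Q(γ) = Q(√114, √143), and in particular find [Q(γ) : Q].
[Q(γ) : Q] = 4 (equivalently, Q(γ) = Q(√114, √143))

Obviously Q(γ) ⊆ Q(√114, √143), and [Q(√114, √143):Q] = 4 (since 114, 143 are distinct squarefree integers > 1 with 16302 not a perfect square). To show equality we compute the minimal polynomial of γ. From γ = √114 + √143: γ^2 = 114 + 2√(16302) + 143 = 257 + 2√(16302), so γ^2 - 257 = 2√(16302); squaring, (γ^2 - 257)^2 = 4·16302, i.e. γ^4 - 514γ^2 + 66049 - 65208 = 0, i.e. γ^4 - 514γ^2 + 841 = 0. So γ is a root of x^4 - 514x^2 + 841. This polynomial is irreducible over Q: it has no rational root (each ±√114 ± √143 is irrational), and any factorization into two quadratics over Q would force √(16302) ∈ Q (pairing opposite roots) or √114, √143 ∈ Q (other pairings), all impossible. Hence [Q(γ):Q] = 4 = [Q(√114, √143):Q], so Q(γ) = Q(√114, √143).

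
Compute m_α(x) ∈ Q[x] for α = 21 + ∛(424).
m_α(x) = x^3 - 63x^2 + 1323x - 9685

Set β = α - 21 = ∛(424), so β^3 = 424. Then (α - 21)^3 - 424 = 0, i.e. α is a root of g(x) = (x - 21)^3 - 424 = x^3 - 63x^2 + 1323x - 9685. Since g(x) = h(x - 21) where h(x) = x^3 - 424, and h is irreducible over Q (because 424 is not a perfect cube, so h has no rational root, and a monic cubic with no rational root is irreducible), g is also irreducible (irreducibility is preserved under the substitution x → x - 21). Hence m_α(x) = x^3 - 63x^2 + 1323x - 9685.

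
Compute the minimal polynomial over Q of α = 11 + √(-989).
m_α(x) = x^2 - 22x + 1110

From α - 11 = √(-989), squaring gives (α - 11)^2 = -989, i.e. α^2 - 22α + 121 = -989, so α^2 - 22α + 1110 = 0. The discriminant of x^2 - 22x + 1110 is (-22)^2 - 4·(1110) = 484 - 4440 = -3956, and 4·(-989) is not a perfect square in Q since -989 is squarefree and ≠ 1. Hence x^2 - 22x + 1110 is irreducible over Q and is the minimal polynomial of α.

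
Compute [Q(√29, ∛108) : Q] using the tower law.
[Q(√29, ∛108) : Q] = 6

Let L = Q(√29, ∛108). Since Q(√29) ⊂ L and [Q(√29):Q] = 2, the tower law gives 2 | [L:Q]. Likewise Q(∛108) ⊂ L with [Q(∛108):Q] = 3 (because 108 is not a perfect cube), so 3 | [L:Q]. As gcd(2,3) = 1, [L:Q] is divisible by 6. Conversely L is generated over Q by √29 and ∛108, so [L:Q] ≤ 2·3 = 6. Therefore [Q(√29, ∛108) : Q] = 6.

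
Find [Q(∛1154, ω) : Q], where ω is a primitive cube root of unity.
[Q(∛1154, ω) : Q] = 6

[Q(∛1154):Q] = 3 (min poly x^3 - 1154, irreducible since 1154 is not a perfect cube). [Q(ω):Q] = 2 (min poly x^2 + x + 1). Since Q(∛1154) ⊂ R and ω ∉ R, we have ω ∉ Q(∛1154), so x^2 + x + 1 remains irreducible over Q(∛1154) and [Q(∛1154, ω) : Q(∛1154)] = 2. By the tower law, [Q(∛1154, ω) : Q] = 3 · 2 = 6. (In fact Q(∛1154, ω) is the splitting field of x^3 - 1154 over Q.)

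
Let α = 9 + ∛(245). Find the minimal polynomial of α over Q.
m_α(x) = x^3 - 27x^2 + 243x - 974

Set β = α - 9 = ∛(245), so β^3 = 245. Then (α - 9)^3 - 245 = 0, i.e. α is a root of g(x) = (x - 9)^3 - 245 = x^3 - 27x^2 + 243x - 974. Since g(x) = h(x - 9) where h(x) = x^3 - 245, and h is irreducible over Q (because 245 is not a perfect cube, so h has no rational root, and a monic cubic with no rational root is irreducible), g is also irreducible (irreducibility is preserved under the substitution x → x - 9). Hence m_α(x) = x^3 - 27x^2 + 243x - 974.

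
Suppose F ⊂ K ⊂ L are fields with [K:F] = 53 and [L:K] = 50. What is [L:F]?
[L:F] = 2650

The tower law says that for any tower of field extensions F ⊂ K ⊂ L with finite degrees, [L:F] = [L:K] · [K:F]. Here this gives [L:F] = 50 · 53 = 2650.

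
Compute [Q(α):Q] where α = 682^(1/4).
[Q(α):Q] = 4

α is a root of x^4 - 682. By Eisenstein's criterion at the prime p = 2 (which divides the constant term 682 but p^2 = 4 does not, since 682 is squarefree), x^4 - 682 is irreducible over Q. Hence [Q(α):Q] = 4.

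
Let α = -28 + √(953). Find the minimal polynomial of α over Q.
m_α(x) = x^2 + 56x - 169

From α + 28 = √(953), squaring gives (α + 28)^2 = 953, i.e. α^2 + 56α + 784 = 953, so α^2 + 56α - 169 = 0. The discriminant of x^2 + 56x - 169 is (56)^2 - 4·(-169) = 3136 + 676 = 3812, and 4·(953) is not a perfect square in Q since 953 is squarefree and ≠ 1. Hence x^2 + 56x - 169 is irreducible over Q and is the minimal polynomial of α.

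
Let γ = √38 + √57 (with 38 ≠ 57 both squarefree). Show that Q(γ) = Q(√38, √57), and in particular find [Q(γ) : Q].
[Q(γ) : Q] = 4 (equivalently, Q(γ) = Q(√38, √57))

Obviously Q(γ) ⊆ Q(√38, √57), and [Q(√38, √57):Q] = 4 (since 38, 57 are distinct squarefree integers > 1 with 2166 not a perfect square). To show equality we compute the minimal polynomial of γ. From γ = √38 + √57: γ^2 = 38 + 2√(2166) + 57 = 95 + 2√(2166), so γ^2 - 95 = 2√(2166); squaring, (γ^2 - 95)^2 = 4·2166, i.e. γ^4 - 190γ^2 + 9025 - 8664 = 0, i.e. γ^4 - 190γ^2 + 361 = 0. So γ is a root of x^4 - 190x^2 + 361. This polynomial is irreducible over Q: it has no rational root (each ±√38 ± √57 is irrational), and any factorization into two quadratics over Q would force √(2166) ∈ Q (pairing opposite roots) or √38, √57 ∈ Q (other pairings), all impossible. Hence [Q(γ):Q] = 4 = [Q(√38, √57):Q], so Q(γ) = Q(√38, √57).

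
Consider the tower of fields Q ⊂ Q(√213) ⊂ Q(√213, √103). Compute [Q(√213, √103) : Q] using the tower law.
[Q(√213, √103) : Q] = 4

[Q(√213):Q] = 2 (min poly x^2 - 213, irreducible since 213 is squarefree > 1). For the top step, suppose √103 ∈ Q(√213), say √103 = c + d√213 with c, d ∈ Q. Squaring: 103 = c^2 + 213d^2 + 2cd√213. Since √213 ∉ Q this forces 2cd = 0. If d = 0 then √103 = c ∈ Q, contradicting 103 squarefree > 1. If c = 0 then 103 = 213d^2, so 213·103 = (213d)^2 is a perfect square in Q — but 213·103 = 21939 is not a perfect square (since 213 and 103 are distinct squarefree integers). Contradiction. Hence √103 ∉ Q(√213), so x^2 - 103 stays irreducible over Q(√213) and [Q(√213, √103) : Q(√213)] = 2. By the tower law, [Q(√213, √103) : Q] = 2 · 2 = 4.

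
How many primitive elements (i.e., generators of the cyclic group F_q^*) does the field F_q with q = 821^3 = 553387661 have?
There are φ(553387660) = 183859200 primitive elements

F_q^* is cyclic of order q - 1 = 553387660. A cyclic group of order m has exactly φ(m) generators. Here m = 553387660 = 2^2 · 5 · 7 · 41 · 229 · 421, so the number of primitive elements is φ(553387660) = 183859200.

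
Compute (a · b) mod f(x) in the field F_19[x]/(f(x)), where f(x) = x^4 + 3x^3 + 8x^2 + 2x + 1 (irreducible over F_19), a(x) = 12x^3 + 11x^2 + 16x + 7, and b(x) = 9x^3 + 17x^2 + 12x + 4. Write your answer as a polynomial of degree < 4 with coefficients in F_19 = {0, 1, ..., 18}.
a · b ≡ x^3 + 9x^2 + 4x + 12 (mod f(x))

Multiply in F_19[x]: a(x)·b(x) = (12x^3 + 11x^2 + 16x + 7)·(9x^3 + 17x^2 + 12x + 4) = 13x^6 + 18x^5 + 2x^3 + 13x^2 + 15x + 9. This has degree ≥ 4, so divide by f(x) over F_19: 13x^6 + 18x^5 + 2x^3 + 13x^2 + 15x + 9 = (13x^2 + 17x + 16)·(x^4 + 3x^3 + 8x^2 + 2x + 1) + (x^3 + 9x^2 + 4x + 12). Hence a·b ≡ x^3 + 9x^2 + 4x + 12 (mod f). (F_19[x]/(f) is a field with 19^4 = 130321 elements since f is irreducible of degree 4.)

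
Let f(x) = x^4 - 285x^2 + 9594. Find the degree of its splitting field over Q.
[K : Q] = 4

Solving the quadratic in x^2: x^2 = (285 ± √(285^2 - 4·9594))/2 = (285 ± √42849)/2 = (285 ± 207)/2, giving x^2 = 39 or x^2 = 246. So f(x) = (x^2 - 39)(x^2 - 246) and the roots of f are ±√39, ±√246. Hence the splitting field is K = Q(√39, √246). Since 39 and 246 are distinct squarefree integers > 1, their product 9594 is not a perfect square, so √246 ∉ Q(√39). By the tower law [K:Q] = [Q(√39,√246):Q(√39)] · [Q(√39):Q] = 2 · 2 = 4.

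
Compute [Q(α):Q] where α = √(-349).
[Q(α):Q] = 2

[Q(α):Q] equals the degree of the minimal polynomial of α. Here α^2 = -349 and x^2 + 349 is irreducible (d = -349 is squarefree, ≠ 1, hence not a square), so deg(m_α) = 2. Thus [Q(α):Q] = 2.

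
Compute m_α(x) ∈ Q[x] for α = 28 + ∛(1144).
m_α(x) = x^3 - 84x^2 + 2352x - 23096

Set β = α - 28 = ∛(1144), so β^3 = 1144. Then (α - 28)^3 - 1144 = 0, i.e. α is a root of g(x) = (x - 28)^3 - 1144 = x^3 - 84x^2 + 2352x - 23096. Since g(x) = h(x - 28) where h(x) = x^3 - 1144, and h is irreducible over Q (because 1144 is not a perfect cube, so h has no rational root, and a monic cubic with no rational root is irreducible), g is also irreducible (irreducibility is preserved under the substitution x → x - 28). Hence m_α(x) = x^3 - 84x^2 + 2352x - 23096.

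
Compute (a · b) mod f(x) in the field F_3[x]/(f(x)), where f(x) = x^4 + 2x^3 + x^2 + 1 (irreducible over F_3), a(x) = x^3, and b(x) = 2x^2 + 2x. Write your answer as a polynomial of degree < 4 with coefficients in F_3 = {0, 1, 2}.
a · b ≡ 2x^3 + 2x^2 + x + 2 (mod f(x))

Multiply in F_3[x]: a(x)·b(x) = (x^3)·(2x^2 + 2x) = 2x^5 + 2x^4. This has degree ≥ 4, so divide by f(x) over F_3: 2x^5 + 2x^4 = (2x + 1)·(x^4 + 2x^3 + x^2 + 1) + (2x^3 + 2x^2 + x + 2). Hence a·b ≡ 2x^3 + 2x^2 + x + 2 (mod f). (F_3[x]/(f) is a field with 3^4 = 81 elements since f is irreducible of degree 4.)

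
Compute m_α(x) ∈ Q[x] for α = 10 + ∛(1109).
m_α(x) = x^3 - 30x^2 + 300x - 2109

Set β = α - 10 = ∛(1109), so β^3 = 1109. Then (α - 10)^3 - 1109 = 0, i.e. α is a root of g(x) = (x - 10)^3 - 1109 = x^3 - 30x^2 + 300x - 2109. Since g(x) = h(x - 10) where h(x) = x^3 - 1109, and h is irreducible over Q (because 1109 is not a perfect cube, so h has no rational root, and a monic cubic with no rational root is irreducible), g is also irreducible (irreducibility is preserved under the substitution x → x - 10). Hence m_α(x) = x^3 - 30x^2 + 300x - 2109.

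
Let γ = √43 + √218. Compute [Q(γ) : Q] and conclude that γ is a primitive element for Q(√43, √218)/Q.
[Q(γ) : Q] = 4 (equivalently, Q(γ) = Q(√43, √218))

Obviously Q(γ) ⊆ Q(√43, √218), and [Q(√43, √218):Q] = 4 (since 43, 218 are distinct squarefree integers > 1 with 9374 not a perfect square). To show equality we compute the minimal polynomial of γ. From γ = √43 + √218: γ^2 = 43 + 2√(9374) + 218 = 261 + 2√(9374), so γ^2 - 261 = 2√(9374); squaring, (γ^2 - 261)^2 = 4·9374, i.e. γ^4 - 522γ^2 + 68121 - 37496 = 0, i.e. γ^4 - 522γ^2 + 30625 = 0. So γ is a root of x^4 - 522x^2 + 30625. This polynomial is irreducible over Q: it has no rational root (each ±√43 ± √218 is irrational), and any factorization into two quadratics over Q would force √(9374) ∈ Q (pairing opposite roots) or √43, √218 ∈ Q (other pairings), all impossible. Hence [Q(γ):Q] = 4 = [Q(√43, √218):Q], so Q(γ) = Q(√43, √218).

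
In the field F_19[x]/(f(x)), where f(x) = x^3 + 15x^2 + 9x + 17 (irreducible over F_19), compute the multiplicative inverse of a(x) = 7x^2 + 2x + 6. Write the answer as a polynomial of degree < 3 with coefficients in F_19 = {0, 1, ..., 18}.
a(x)^(-1) ≡ 13x^2 + 17x + 11 (mod f(x))

Since f is irreducible over F_19, F_19[x]/(f) is a field and a(x) ≠ 0 has an inverse. Apply the extended Euclidean algorithm to f(x) and a(x) in F_19[x]: f(x) = (11x + 18)·a(x) + (2x + 4);  a(x) = (13x + 13)·(2x + 4) + (11). The last nonzero remainder is the constant 11 = gcd(f, a) in F_19. Back-substituting through the division chain expresses 11 = s(x)·a(x) + t(x)·f(x) with s(x) ≡ 10x^2 + 16x + 7 (mod f), so (10x^2 + 16x + 7)·a(x) ≡ 11 (mod f). Multiplying by 11^(-1) ≡ 7 in F_19 gives a(x)^(-1) ≡ 7·(10x^2 + 16x + 7) ≡ 13x^2 + 17x + 11 (mod f). Check: (7x^2 + 2x + 6)·(13x^2 + 17x + 11) = 15x^4 + 12x^3 + 18x^2 + 10x + 9 ≡ 1 (mod x^3 + 15x^2 + 9x + 17).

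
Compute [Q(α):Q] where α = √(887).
[Q(α):Q] = 2

[Q(α):Q] equals the degree of the minimal polynomial of α. Here α^2 = 887 and x^2 - 887 is irreducible (d = 887 is squarefree, ≠ 1, hence not a square), so deg(m_α) = 2. Thus [Q(α):Q] = 2.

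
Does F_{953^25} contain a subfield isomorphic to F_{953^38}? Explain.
No: F_{953^38} is not a subfield of F_{953^25}

F_{p^m} embeds in F_{p^n} iff m | n. Here 38 ∤ 25 (since 25 = 0·38 + 25 with remainder 25 ≠ 0), so F_{953^38} is not a subfield of F_{953^25}. Equivalently: if it were, the tower law would give 38 = [F_{953^38}:F_953] dividing [F_{953^25}:F_953] = 25, contradiction.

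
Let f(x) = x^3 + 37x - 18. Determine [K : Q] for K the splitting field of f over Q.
[K : Q] = 6

By the rational root test, any rational root of the monic integer polynomial f(x) = x^3 + 37x - 18 must be an integer dividing the constant term -18, i.e. one of ±{1, 2, 3, 6, 9, 18}. Evaluating: f(1) = 20, f(-1) = -56, f(2) = 64, f(-2) = -100, f(3) = 120, f(-3) = -156, f(6) = 420, f(-6) = -456, f(9) = 1044, f(-9) = -1080, f(18) = 6480, f(-18) = -6516; none is 0, so f has no rational root and is therefore irreducible over Q (a cubic with no linear factor over a field is irreducible). For an irreducible cubic, the Galois group is A_3 or S_3 according as the discriminant disc(f) = -4a^3 - 27b^2 = -4·(37)^3 - 27·(-18)^2 = -211360 is or is not a square in Q. Here disc(f) = -211360 is not a perfect square in Q, so the Galois group of f over Q is not contained in A_3 and must be all of S_3. The splitting field has degree |S_3| = 6 over Q, so [K : Q] = 6.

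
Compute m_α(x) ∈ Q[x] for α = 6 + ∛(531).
m_α(x) = x^3 - 18x^2 + 108x - 747

Set β = α - 6 = ∛(531), so β^3 = 531. Then (α - 6)^3 - 531 = 0, i.e. α is a root of g(x) = (x - 6)^3 - 531 = x^3 - 18x^2 + 108x - 747. Since g(x) = h(x - 6) where h(x) = x^3 - 531, and h is irreducible over Q (because 531 is not a perfect cube, so h has no rational root, and a monic cubic with no rational root is irreducible), g is also irreducible (irreducibility is preserved under the substitution x → x - 6). Hence m_α(x) = x^3 - 18x^2 + 108x - 747.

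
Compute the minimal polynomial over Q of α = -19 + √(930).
m_α(x) = x^2 + 38x - 569

From α + 19 = √(930), squaring gives (α + 19)^2 = 930, i.e. α^2 + 38α + 361 = 930, so α^2 + 38α - 569 = 0. The discriminant of x^2 + 38x - 569 is (38)^2 - 4·(-569) = 1444 + 2276 = 3720, and 4·(930) is not a perfect square in Q since 930 is squarefree and ≠ 1. Hence x^2 + 38x - 569 is irreducible over Q and is the minimal polynomial of α.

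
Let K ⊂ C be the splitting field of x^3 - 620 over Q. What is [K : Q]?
[K : Q] = 6

The roots of x^3 - 620 are ∛620, ω∛620, ω^2∛620 where ω = e^(2πi/3) is a primitive cube root of unity, so K = Q(∛620, ω). Now [Q(∛620):Q] = 3 (since 620 is not a perfect cube, x^3 - 620 is irreducible) and [Q(ω):Q] = 2. Both 2 and 3 divide [K:Q], and [K:Q] ≤ 3·2 = 6, so [K:Q] = 6. (Equivalently: Q(∛620) ⊂ R but ω ∉ R, so [K : Q(∛620)] = 2.)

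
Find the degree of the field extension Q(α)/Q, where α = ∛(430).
[Q(α):Q] = 3

The minimal polynomial of α is x^3 - 430, irreducible over Q since 430 is not a perfect cube (so x^3 - 430 has no rational root). Hence [Q(α):Q] = deg(m_α) = 3.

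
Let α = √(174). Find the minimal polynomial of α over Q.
m_α(x) = x^2 - 174

α satisfies α^2 - 174 = 0, so x^2 - 174 annihilates α. Since d = 174 is squarefree and ≠ 1, it is not a perfect square in Q, so x^2 - 174 has no rational root and is therefore irreducible over Q (a degree-2 polynomial over a field is irreducible iff it has no root). Hence m_α(x) = x^2 - 174.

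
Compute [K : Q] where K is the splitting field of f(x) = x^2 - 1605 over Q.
[K : Q] = 2

f(x) = x^2 - 1605 factors as (x - √1605)(x + √1605). The splitting field is K = Q(√1605). Since 1605 is squarefree and > 1, it is not a perfect square, so x^2 - 1605 is irreducible over Q and [Q(√1605) : Q] = 2. Hence [K : Q] = 2.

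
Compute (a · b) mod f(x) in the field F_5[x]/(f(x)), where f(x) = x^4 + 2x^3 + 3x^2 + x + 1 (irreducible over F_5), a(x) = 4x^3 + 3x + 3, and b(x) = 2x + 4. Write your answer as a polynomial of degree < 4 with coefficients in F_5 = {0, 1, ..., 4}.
a · b ≡ 2x^2 + 4 (mod f(x))

Multiply in F_5[x]: a(x)·b(x) = (4x^3 + 3x + 3)·(2x + 4) = 3x^4 + x^3 + x^2 + 3x + 2. This has degree ≥ 4, so divide by f(x) over F_5: 3x^4 + x^3 + x^2 + 3x + 2 = (3)·(x^4 + 2x^3 + 3x^2 + x + 1) + (2x^2 + 4). Hence a·b ≡ 2x^2 + 4 (mod f). (F_5[x]/(f) is a field with 5^4 = 625 elements since f is irreducible of degree 4.)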